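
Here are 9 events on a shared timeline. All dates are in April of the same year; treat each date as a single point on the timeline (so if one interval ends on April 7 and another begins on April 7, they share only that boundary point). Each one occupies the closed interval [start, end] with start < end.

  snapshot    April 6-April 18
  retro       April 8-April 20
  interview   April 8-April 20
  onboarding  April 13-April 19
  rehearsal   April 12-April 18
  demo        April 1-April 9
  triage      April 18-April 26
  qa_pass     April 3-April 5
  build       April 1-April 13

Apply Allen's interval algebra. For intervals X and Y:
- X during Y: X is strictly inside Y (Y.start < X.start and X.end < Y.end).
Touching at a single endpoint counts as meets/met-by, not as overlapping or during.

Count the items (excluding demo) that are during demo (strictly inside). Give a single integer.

1

Target demo = [April 1, April 9].
build [April 1, April 13] → started-by → no.
interview [April 8, April 20] → overlapped-by → no.
onboarding [April 13, April 19] → after → no.
qa_pass [April 3, April 5] → during → counts.
rehearsal [April 12, April 18] → after → no.
retro [April 8, April 20] → overlapped-by → no.
snapshot [April 6, April 18] → overlapped-by → no.
triage [April 18, April 26] → after → no.
Total: 1.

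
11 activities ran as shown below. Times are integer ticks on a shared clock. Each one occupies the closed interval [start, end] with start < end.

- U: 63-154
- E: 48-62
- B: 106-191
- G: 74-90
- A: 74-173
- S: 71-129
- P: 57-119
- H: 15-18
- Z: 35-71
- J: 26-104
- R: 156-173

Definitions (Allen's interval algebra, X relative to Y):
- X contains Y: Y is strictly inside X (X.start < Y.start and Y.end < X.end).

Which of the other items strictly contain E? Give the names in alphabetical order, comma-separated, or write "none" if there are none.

J, Z

Target E = [48, 62].
A [74, 173] → after → no.
B [106, 191] → after → no.
G [74, 90] → after → no.
H [15, 18] → before → no.
J [26, 104] → contains → yes.
P [57, 119] → overlapped-by → no.
R [156, 173] → after → no.
S [71, 129] → after → no.
U [63, 154] → after → no.
Z [35, 71] → contains → yes.
Result: J, Z.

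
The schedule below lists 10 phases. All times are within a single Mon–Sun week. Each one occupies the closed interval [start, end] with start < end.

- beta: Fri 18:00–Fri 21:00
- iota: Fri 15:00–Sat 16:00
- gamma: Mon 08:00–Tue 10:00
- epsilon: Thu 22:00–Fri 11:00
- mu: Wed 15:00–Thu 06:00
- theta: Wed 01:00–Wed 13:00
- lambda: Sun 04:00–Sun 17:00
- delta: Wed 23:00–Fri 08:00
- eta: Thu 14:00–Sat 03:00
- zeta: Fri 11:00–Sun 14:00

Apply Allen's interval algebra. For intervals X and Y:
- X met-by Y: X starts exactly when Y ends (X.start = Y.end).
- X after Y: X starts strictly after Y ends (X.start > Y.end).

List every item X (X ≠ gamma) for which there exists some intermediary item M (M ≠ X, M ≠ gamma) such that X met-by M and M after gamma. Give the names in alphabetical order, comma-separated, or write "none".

Target gamma = [Mon 08:00, Tue 10:00].
Intermediaries M with M after gamma: beta, delta, epsilon, eta, iota, lambda, mu, theta, zeta.
Via beta — items with X met-by beta: none.
Via delta — items with X met-by delta: none.
Via epsilon — items with X met-by epsilon: zeta.
Via eta — items with X met-by eta: none.
Via iota — items with X met-by iota: none.
Via lambda — items with X met-by lambda: none.
Via mu — items with X met-by mu: none.
Via theta — items with X met-by theta: none.
Via zeta — items with X met-by zeta: none.
Union: zeta.

zeta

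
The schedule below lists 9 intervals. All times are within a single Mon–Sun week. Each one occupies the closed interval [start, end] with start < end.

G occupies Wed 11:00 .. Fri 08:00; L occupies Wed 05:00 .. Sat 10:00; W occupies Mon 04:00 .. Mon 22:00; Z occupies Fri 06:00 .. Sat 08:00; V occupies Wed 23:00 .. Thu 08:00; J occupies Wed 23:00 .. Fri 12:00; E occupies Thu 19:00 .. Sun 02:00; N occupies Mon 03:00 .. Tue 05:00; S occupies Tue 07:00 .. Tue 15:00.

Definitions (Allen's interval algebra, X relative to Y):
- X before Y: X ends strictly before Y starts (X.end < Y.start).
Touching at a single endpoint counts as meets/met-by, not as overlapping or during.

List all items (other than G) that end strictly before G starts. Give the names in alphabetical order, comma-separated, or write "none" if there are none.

N, S, W

Target G = [Wed 11:00, Fri 08:00].
E [Thu 19:00, Sun 02:00] → overlapped-by → no.
J [Wed 23:00, Fri 12:00] → overlapped-by → no.
L [Wed 05:00, Sat 10:00] → contains → no.
N [Mon 03:00, Tue 05:00] → before → yes.
S [Tue 07:00, Tue 15:00] → before → yes.
V [Wed 23:00, Thu 08:00] → during → no.
W [Mon 04:00, Mon 22:00] → before → yes.
Z [Fri 06:00, Sat 08:00] → overlapped-by → no.
Result: N, S, W.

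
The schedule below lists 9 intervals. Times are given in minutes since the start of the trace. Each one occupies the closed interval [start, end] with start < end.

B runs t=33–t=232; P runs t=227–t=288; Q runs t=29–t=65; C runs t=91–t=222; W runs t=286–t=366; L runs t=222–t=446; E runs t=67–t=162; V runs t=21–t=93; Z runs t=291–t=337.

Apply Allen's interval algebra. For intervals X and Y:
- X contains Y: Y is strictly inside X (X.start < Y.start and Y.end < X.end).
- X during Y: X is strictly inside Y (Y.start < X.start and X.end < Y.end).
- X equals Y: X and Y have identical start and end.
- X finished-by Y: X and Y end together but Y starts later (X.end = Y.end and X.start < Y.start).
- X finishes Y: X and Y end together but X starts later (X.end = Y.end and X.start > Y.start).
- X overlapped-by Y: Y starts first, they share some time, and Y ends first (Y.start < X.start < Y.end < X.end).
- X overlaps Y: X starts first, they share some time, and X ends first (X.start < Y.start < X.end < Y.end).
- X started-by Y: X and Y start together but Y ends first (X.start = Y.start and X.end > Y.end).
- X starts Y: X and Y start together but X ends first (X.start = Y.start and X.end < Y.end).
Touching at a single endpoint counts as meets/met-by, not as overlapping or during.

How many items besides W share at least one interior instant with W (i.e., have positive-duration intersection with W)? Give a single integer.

3

Target W = [t=286, t=366].
B [t=33, t=232] → before → no.
C [t=91, t=222] → before → no.
E [t=67, t=162] → before → no.
L [t=222, t=446] → contains → counts.
P [t=227, t=288] → overlaps → counts.
Q [t=29, t=65] → before → no.
V [t=21, t=93] → before → no.
Z [t=291, t=337] → during → counts.
Total: 3.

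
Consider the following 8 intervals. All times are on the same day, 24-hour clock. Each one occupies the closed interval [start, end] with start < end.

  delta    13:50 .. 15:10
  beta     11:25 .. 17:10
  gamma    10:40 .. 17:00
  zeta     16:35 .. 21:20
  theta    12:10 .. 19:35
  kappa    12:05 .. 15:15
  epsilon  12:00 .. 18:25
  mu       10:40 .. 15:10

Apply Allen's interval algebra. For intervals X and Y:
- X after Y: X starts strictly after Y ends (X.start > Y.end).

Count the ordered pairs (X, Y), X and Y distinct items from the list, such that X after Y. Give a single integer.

Checking all 56 ordered pairs for relation 'after'; matching pairs in alphabetical order:
(zeta, delta): zeta after delta ✓
(zeta, kappa): zeta after kappa ✓
(zeta, mu): zeta after mu ✓
Count: 3.

3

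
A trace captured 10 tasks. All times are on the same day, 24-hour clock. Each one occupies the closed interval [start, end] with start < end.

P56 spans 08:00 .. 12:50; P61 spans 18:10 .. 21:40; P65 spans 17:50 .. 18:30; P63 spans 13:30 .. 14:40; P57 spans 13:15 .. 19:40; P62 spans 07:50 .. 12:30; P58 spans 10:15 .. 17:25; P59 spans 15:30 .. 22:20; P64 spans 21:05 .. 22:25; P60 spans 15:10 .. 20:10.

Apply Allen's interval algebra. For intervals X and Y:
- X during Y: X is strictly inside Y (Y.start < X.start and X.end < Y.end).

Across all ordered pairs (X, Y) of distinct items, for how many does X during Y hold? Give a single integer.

6

Checking all 90 ordered pairs for relation 'during'; matching pairs in alphabetical order:
(P61, P59): P61 during P59 ✓
(P63, P57): P63 during P57 ✓
(P63, P58): P63 during P58 ✓
(P65, P57): P65 during P57 ✓
(P65, P59): P65 during P59 ✓
(P65, P60): P65 during P60 ✓
Count: 6.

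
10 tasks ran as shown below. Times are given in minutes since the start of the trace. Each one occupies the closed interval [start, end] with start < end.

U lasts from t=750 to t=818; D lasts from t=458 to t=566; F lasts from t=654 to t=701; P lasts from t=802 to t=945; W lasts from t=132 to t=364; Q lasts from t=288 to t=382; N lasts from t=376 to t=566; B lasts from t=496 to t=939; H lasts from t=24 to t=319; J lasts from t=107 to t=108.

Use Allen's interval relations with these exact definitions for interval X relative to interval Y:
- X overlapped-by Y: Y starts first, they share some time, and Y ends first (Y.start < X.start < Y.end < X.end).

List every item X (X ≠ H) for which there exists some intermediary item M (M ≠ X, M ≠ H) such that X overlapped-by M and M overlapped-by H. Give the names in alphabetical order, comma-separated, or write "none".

N, Q

Target H = [t=24, t=319].
Intermediaries M with M overlapped-by H: Q, W.
Via Q — items with X overlapped-by Q: N.
Via W — items with X overlapped-by W: Q.
Union: N, Q.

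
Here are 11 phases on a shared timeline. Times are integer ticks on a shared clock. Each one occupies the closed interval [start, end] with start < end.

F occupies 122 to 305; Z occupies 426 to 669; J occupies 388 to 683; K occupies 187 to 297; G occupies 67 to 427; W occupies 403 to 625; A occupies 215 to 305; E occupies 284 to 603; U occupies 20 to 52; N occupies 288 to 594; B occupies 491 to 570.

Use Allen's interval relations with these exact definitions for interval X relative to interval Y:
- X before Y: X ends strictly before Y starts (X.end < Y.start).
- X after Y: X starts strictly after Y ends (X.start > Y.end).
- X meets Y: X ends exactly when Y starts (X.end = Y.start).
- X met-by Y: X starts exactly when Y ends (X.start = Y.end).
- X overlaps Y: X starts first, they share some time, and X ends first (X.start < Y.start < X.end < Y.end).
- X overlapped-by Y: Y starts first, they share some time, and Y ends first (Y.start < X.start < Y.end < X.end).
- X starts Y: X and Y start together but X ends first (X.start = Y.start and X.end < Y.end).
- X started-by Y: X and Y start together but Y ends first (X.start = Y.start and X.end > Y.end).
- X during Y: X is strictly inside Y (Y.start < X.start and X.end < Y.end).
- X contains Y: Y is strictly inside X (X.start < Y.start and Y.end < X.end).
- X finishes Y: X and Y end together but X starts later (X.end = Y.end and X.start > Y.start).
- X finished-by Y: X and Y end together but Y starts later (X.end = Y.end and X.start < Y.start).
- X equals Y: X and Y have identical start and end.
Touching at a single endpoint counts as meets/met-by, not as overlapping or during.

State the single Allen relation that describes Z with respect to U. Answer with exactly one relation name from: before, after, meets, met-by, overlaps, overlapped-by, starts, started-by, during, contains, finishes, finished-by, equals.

Z = [426, 669]; U = [20, 52].
Compare endpoints: Z.start > U.start, Z.start > U.end, Z.end > U.start, Z.end > U.end.
That pattern is 'after'.

after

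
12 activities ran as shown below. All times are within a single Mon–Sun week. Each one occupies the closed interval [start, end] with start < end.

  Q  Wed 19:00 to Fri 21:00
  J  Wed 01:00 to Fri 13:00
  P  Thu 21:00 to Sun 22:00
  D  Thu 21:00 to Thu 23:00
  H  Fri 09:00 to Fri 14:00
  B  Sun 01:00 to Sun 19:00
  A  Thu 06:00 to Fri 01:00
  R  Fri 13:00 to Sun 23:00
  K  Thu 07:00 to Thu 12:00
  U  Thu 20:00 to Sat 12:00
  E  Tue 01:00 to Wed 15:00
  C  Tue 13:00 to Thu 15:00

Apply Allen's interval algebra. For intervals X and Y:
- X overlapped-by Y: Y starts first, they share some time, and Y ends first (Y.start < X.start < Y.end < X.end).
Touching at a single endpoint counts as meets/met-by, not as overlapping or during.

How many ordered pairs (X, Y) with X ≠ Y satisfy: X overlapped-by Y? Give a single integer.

18

Checking all 132 ordered pairs for relation 'overlapped-by'; matching pairs in alphabetical order:
(A, C): A overlapped-by C ✓
(C, E): C overlapped-by E ✓
(H, J): H overlapped-by J ✓
(J, C): J overlapped-by C ✓
(J, E): J overlapped-by E ✓
(P, A): P overlapped-by A ✓
(P, J): P overlapped-by J ✓
(P, Q): P overlapped-by Q ✓
(P, U): P overlapped-by U ✓
(Q, C): Q overlapped-by C ✓
(Q, J): Q overlapped-by J ✓
(R, H): R overlapped-by H ✓
(R, P): R overlapped-by P ✓
(R, Q): R overlapped-by Q ✓
(R, U): R overlapped-by U ✓
(U, A): U overlapped-by A ✓
(U, J): U overlapped-by J ✓
(U, Q): U overlapped-by Q ✓
Count: 18.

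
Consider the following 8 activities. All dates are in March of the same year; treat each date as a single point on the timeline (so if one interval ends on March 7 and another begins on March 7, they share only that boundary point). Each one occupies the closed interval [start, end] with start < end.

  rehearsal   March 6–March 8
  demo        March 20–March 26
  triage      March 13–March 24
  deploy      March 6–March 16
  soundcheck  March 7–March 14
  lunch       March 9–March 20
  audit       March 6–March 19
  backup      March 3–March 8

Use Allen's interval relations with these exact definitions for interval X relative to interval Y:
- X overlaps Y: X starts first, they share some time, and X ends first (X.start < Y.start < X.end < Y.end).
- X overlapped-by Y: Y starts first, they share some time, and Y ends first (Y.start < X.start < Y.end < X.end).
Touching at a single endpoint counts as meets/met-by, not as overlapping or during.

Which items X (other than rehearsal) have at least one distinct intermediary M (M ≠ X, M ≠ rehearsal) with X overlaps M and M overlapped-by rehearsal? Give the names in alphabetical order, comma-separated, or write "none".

backup

Target rehearsal = [March 6, March 8].
Intermediaries M with M overlapped-by rehearsal: soundcheck.
Via soundcheck — items with X overlaps soundcheck: backup.
Union: backup.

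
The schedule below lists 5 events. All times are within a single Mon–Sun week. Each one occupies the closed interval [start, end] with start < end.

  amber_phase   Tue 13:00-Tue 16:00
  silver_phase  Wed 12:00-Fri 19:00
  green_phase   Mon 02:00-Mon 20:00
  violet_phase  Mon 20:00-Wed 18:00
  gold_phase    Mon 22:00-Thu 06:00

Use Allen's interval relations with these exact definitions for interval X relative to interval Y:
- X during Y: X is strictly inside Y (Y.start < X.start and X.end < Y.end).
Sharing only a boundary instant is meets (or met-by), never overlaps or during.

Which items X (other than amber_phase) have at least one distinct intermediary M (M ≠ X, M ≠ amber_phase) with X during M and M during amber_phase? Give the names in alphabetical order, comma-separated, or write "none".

none

Target amber_phase = [Tue 13:00, Tue 16:00].
Intermediaries M with M during amber_phase: none.
Union: none.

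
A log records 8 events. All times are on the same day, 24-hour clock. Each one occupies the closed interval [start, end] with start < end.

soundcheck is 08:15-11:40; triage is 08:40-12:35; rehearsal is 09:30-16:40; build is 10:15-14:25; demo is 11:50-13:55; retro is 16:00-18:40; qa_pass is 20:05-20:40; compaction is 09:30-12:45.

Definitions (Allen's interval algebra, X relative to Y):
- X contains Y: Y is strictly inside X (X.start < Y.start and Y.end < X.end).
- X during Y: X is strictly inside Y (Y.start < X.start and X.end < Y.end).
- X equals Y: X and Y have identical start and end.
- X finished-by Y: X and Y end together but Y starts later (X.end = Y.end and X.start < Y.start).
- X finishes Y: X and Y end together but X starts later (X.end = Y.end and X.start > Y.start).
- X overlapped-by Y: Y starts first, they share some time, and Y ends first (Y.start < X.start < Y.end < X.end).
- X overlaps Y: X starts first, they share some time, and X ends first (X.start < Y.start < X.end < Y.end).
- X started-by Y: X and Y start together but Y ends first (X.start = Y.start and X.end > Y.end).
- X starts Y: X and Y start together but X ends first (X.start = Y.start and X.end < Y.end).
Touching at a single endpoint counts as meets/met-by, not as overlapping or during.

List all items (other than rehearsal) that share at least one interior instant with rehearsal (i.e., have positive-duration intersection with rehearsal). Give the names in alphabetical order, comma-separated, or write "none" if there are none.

build, compaction, demo, retro, soundcheck, triage

Target rehearsal = [09:30, 16:40].
build [10:15, 14:25] → during → yes.
compaction [09:30, 12:45] → starts → yes.
demo [11:50, 13:55] → during → yes.
qa_pass [20:05, 20:40] → after → no.
retro [16:00, 18:40] → overlapped-by → yes.
soundcheck [08:15, 11:40] → overlaps → yes.
triage [08:40, 12:35] → overlaps → yes.
Result: build, compaction, demo, retro, soundcheck, triage.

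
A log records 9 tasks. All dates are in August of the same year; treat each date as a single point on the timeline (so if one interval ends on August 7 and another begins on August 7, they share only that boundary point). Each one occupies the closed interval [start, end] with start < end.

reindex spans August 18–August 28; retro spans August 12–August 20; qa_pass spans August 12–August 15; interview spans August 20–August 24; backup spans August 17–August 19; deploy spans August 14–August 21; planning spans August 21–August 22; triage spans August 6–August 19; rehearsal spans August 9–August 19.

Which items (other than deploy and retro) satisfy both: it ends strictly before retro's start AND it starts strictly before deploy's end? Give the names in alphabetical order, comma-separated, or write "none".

none

Conditions: its end is strictly before retro's start (X.end < August 12) AND its start is strictly before deploy's end (X.start < August 21).
backup: end August 19 < August 12? ✗; start August 17 < August 21? ✓ → no.
interview: end August 24 < August 12? ✗; start August 20 < August 21? ✓ → no.
planning: end August 22 < August 12? ✗; start August 21 < August 21? ✗ → no.
qa_pass: end August 15 < August 12? ✗; start August 12 < August 21? ✓ → no.
rehearsal: end August 19 < August 12? ✗; start August 9 < August 21? ✓ → no.
reindex: end August 28 < August 12? ✗; start August 18 < August 21? ✓ → no.
triage: end August 19 < August 12? ✗; start August 6 < August 21? ✓ → no.
Result: none.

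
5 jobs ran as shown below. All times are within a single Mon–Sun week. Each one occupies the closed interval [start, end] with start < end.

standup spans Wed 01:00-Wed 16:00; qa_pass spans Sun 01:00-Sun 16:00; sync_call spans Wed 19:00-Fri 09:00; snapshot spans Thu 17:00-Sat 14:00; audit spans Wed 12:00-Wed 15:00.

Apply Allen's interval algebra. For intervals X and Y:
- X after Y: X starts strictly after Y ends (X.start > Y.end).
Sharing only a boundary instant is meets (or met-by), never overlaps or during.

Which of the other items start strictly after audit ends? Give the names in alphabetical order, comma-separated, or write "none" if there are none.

qa_pass, snapshot, sync_call

Target audit = [Wed 12:00, Wed 15:00].
qa_pass [Sun 01:00, Sun 16:00] → after → yes.
snapshot [Thu 17:00, Sat 14:00] → after → yes.
standup [Wed 01:00, Wed 16:00] → contains → no.
sync_call [Wed 19:00, Fri 09:00] → after → yes.
Result: qa_pass, snapshot, sync_call.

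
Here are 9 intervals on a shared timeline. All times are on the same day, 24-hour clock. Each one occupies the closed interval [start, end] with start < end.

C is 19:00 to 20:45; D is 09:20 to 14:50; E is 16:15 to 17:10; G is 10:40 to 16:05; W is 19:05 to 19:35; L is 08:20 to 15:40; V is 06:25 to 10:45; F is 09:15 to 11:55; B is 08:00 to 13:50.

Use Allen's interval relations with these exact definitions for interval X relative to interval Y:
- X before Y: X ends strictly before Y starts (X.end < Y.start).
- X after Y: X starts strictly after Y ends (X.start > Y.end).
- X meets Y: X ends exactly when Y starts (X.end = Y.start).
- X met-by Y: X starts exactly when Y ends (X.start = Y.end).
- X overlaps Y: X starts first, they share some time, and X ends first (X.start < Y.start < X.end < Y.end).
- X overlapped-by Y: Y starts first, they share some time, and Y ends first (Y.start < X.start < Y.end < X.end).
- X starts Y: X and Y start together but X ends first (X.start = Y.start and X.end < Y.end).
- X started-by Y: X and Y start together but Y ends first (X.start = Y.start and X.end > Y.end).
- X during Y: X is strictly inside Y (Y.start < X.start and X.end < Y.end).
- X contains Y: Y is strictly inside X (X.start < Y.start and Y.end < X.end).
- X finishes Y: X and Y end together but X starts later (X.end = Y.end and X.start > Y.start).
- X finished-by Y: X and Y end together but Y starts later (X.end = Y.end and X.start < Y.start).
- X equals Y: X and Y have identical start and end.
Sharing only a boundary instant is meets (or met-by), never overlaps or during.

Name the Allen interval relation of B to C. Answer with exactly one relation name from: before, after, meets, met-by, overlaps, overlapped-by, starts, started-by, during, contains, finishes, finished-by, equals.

B = [08:00, 13:50]; C = [19:00, 20:45].
Compare endpoints: B.start < C.start, B.start < C.end, B.end < C.start, B.end < C.end.
That pattern is 'before'.

before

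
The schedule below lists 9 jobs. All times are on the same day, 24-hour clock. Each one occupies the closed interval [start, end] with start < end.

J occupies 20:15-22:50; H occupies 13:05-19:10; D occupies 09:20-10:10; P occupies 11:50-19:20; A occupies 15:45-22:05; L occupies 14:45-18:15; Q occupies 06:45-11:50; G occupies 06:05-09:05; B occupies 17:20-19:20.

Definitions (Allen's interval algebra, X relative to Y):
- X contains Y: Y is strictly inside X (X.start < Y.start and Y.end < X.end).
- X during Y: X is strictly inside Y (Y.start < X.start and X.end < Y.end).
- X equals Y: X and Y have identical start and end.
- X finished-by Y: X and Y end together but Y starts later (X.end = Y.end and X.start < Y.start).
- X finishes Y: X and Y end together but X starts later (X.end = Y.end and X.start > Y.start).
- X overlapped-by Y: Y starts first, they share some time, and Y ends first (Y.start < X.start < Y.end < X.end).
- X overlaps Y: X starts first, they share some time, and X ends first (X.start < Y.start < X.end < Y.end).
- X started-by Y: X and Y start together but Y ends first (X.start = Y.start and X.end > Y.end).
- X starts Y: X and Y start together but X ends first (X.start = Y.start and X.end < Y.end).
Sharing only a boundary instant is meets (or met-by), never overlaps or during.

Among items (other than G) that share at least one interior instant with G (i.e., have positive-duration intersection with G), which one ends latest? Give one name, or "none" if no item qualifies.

Target G = [06:05, 09:05].
A [15:45, 22:05] → after → excluded.
B [17:20, 19:20] → after → excluded.
D [09:20, 10:10] → after → excluded.
H [13:05, 19:10] → after → excluded.
J [20:15, 22:50] → after → excluded.
L [14:45, 18:15] → after → excluded.
P [11:50, 19:20] → after → excluded.
Q [06:45, 11:50] → overlapped-by → candidate.
Among candidates, latest end is 11:50 → Q.

Q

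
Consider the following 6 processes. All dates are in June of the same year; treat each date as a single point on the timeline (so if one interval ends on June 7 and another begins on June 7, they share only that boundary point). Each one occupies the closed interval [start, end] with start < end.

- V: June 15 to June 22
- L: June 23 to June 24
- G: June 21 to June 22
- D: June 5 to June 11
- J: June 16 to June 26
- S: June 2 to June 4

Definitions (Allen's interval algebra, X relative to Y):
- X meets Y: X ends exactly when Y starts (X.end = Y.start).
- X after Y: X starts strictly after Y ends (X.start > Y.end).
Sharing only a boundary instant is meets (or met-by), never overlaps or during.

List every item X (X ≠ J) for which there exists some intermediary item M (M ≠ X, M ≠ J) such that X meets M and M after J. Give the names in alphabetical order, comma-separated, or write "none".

none

Target J = [June 16, June 26].
Intermediaries M with M after J: none.
Union: none.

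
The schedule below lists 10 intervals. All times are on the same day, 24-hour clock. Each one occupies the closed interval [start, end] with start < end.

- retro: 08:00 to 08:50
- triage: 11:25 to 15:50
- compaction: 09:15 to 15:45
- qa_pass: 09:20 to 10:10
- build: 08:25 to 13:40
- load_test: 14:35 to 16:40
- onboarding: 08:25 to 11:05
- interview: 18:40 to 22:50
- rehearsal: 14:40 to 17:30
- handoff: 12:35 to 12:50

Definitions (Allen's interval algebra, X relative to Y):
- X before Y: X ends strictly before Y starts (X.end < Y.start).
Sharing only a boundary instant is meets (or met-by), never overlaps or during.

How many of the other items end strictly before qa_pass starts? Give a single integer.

1

Target qa_pass = [09:20, 10:10].
build [08:25, 13:40] → contains → no.
compaction [09:15, 15:45] → contains → no.
handoff [12:35, 12:50] → after → no.
interview [18:40, 22:50] → after → no.
load_test [14:35, 16:40] → after → no.
onboarding [08:25, 11:05] → contains → no.
rehearsal [14:40, 17:30] → after → no.
retro [08:00, 08:50] → before → counts.
triage [11:25, 15:50] → after → no.
Total: 1.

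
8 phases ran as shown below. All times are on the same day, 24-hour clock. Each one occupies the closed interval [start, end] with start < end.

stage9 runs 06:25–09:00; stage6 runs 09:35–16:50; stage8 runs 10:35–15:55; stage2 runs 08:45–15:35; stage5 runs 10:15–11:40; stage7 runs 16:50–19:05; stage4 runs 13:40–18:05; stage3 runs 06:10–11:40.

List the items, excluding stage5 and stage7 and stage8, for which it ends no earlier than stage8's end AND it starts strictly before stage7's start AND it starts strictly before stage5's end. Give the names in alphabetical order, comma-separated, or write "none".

Conditions: its end is no earlier than stage8's end (X.end >= 15:55) AND its start is strictly before stage7's start (X.start < 16:50) AND its start is strictly before stage5's end (X.start < 11:40).
stage2: end 15:35 >= 15:55? ✗; start 08:45 < 16:50? ✓; start 08:45 < 11:40? ✓ → no.
stage3: end 11:40 >= 15:55? ✗; start 06:10 < 16:50? ✓; start 06:10 < 11:40? ✓ → no.
stage4: end 18:05 >= 15:55? ✓; start 13:40 < 16:50? ✓; start 13:40 < 11:40? ✗ → no.
stage6: end 16:50 >= 15:55? ✓; start 09:35 < 16:50? ✓; start 09:35 < 11:40? ✓ → yes.
stage9: end 09:00 >= 15:55? ✗; start 06:25 < 16:50? ✓; start 06:25 < 11:40? ✓ → no.
Result: stage6.

stage6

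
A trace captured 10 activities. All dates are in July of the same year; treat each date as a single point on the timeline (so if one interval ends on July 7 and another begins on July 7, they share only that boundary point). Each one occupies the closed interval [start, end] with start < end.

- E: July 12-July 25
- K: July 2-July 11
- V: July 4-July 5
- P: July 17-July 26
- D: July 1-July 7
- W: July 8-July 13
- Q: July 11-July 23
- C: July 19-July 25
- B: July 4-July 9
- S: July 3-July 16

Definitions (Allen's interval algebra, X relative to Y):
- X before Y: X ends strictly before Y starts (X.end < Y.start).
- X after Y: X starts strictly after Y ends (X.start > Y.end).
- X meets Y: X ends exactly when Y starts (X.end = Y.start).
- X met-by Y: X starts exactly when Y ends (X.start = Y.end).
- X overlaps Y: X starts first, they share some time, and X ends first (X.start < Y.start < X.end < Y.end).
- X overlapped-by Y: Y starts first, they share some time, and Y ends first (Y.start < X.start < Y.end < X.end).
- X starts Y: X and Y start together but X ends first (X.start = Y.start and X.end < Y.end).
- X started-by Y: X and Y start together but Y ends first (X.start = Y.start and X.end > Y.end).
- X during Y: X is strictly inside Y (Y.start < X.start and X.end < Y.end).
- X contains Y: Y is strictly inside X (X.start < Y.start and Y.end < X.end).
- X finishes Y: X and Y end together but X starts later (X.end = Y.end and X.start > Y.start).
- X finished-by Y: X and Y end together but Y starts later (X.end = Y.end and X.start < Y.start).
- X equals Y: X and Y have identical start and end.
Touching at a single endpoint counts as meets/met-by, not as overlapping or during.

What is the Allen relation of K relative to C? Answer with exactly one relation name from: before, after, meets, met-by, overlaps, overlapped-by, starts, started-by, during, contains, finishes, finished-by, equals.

before

K = [July 2, July 11]; C = [July 19, July 25].
Compare endpoints: K.start < C.start, K.start < C.end, K.end < C.start, K.end < C.end.
That pattern is 'before'.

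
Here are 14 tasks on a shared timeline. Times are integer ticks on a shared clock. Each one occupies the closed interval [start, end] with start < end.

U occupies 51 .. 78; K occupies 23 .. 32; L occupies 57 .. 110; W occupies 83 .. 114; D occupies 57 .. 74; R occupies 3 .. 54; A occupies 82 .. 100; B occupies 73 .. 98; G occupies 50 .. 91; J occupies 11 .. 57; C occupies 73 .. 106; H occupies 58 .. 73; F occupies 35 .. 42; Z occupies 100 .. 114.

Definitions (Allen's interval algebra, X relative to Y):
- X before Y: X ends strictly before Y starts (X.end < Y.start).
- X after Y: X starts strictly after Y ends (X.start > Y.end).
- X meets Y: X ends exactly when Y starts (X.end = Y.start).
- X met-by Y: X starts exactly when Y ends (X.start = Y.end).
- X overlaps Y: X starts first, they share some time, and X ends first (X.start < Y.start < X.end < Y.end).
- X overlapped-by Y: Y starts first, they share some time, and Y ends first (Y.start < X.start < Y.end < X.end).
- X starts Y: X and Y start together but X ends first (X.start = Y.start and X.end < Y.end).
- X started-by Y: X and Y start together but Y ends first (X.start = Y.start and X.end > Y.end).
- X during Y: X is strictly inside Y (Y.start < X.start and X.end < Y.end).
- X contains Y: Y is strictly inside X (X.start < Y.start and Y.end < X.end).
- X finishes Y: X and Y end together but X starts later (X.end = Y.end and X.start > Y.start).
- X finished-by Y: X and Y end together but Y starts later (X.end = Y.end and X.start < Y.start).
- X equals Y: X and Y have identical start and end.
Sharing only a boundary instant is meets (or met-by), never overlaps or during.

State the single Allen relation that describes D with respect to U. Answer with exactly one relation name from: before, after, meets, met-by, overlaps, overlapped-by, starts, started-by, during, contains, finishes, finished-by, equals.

during

D = [57, 74]; U = [51, 78].
Compare endpoints: D.start > U.start, D.start < U.end, D.end > U.start, D.end < U.end.
That pattern is 'during'.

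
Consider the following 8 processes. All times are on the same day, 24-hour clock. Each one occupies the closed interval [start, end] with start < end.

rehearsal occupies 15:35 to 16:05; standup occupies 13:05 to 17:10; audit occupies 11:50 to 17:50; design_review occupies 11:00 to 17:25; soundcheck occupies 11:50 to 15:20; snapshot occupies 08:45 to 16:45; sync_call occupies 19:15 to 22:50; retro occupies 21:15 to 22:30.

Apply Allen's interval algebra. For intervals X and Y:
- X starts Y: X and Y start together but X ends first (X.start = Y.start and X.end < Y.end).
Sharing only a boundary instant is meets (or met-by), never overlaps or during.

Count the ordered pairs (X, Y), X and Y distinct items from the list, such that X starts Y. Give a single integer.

1

Checking all 56 ordered pairs for relation 'starts'; matching pairs in alphabetical order:
(soundcheck, audit): soundcheck starts audit ✓
Count: 1.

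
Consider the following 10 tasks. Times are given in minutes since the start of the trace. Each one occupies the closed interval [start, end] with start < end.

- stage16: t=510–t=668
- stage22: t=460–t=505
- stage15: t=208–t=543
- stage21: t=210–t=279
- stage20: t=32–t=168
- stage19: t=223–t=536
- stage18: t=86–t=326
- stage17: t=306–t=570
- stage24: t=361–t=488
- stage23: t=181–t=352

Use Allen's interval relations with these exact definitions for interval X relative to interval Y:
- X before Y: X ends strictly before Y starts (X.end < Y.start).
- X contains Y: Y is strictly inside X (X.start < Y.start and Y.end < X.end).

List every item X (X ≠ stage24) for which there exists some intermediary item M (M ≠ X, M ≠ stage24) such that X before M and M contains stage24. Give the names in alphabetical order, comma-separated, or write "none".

stage20, stage21

Target stage24 = [t=361, t=488].
Intermediaries M with M contains stage24: stage15, stage17, stage19.
Via stage15 — items with X before stage15: stage20.
Via stage17 — items with X before stage17: stage20, stage21.
Via stage19 — items with X before stage19: stage20.
Union: stage20, stage21.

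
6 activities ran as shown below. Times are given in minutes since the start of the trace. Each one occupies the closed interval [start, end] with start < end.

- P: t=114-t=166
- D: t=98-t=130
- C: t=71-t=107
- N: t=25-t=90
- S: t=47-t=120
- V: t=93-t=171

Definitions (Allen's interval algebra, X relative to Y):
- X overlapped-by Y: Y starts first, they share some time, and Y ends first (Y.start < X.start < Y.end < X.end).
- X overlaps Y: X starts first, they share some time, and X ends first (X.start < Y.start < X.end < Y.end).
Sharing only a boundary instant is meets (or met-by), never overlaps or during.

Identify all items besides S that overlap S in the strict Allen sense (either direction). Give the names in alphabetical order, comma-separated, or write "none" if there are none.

Target S = [t=47, t=120].
C [t=71, t=107] → during → no.
D [t=98, t=130] → overlapped-by → yes.
N [t=25, t=90] → overlaps → yes.
P [t=114, t=166] → overlapped-by → yes.
V [t=93, t=171] → overlapped-by → yes.
Result: D, N, P, V.

D, N, P, V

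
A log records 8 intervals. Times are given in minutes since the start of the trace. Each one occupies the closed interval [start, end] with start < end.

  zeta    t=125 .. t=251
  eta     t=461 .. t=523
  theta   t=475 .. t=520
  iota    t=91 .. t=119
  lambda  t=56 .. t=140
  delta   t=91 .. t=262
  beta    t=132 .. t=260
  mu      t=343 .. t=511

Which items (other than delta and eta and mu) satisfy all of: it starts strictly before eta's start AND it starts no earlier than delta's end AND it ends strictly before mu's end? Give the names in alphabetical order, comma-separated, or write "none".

Conditions: its start is strictly before eta's start (X.start < t=461) AND its start is no earlier than delta's end (X.start >= t=262) AND its end is strictly before mu's end (X.end < t=511).
beta: start t=132 < t=461? ✓; start t=132 >= t=262? ✗; end t=260 < t=511? ✓ → no.
iota: start t=91 < t=461? ✓; start t=91 >= t=262? ✗; end t=119 < t=511? ✓ → no.
lambda: start t=56 < t=461? ✓; start t=56 >= t=262? ✗; end t=140 < t=511? ✓ → no.
theta: start t=475 < t=461? ✗; start t=475 >= t=262? ✓; end t=520 < t=511? ✗ → no.
zeta: start t=125 < t=461? ✓; start t=125 >= t=262? ✗; end t=251 < t=511? ✓ → no.
Result: none.

none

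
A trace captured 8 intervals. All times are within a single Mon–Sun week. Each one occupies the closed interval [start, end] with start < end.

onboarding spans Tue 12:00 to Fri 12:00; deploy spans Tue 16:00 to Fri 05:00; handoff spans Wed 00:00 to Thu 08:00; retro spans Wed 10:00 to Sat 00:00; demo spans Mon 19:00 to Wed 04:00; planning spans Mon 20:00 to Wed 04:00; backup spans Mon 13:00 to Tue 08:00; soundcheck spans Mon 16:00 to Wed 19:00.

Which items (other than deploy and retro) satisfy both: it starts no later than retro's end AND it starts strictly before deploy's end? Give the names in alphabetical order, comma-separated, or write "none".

Conditions: its start is no later than retro's end (X.start <= Sat 00:00) AND its start is strictly before deploy's end (X.start < Fri 05:00).
backup: start Mon 13:00 <= Sat 00:00? ✓; start Mon 13:00 < Fri 05:00? ✓ → yes.
demo: start Mon 19:00 <= Sat 00:00? ✓; start Mon 19:00 < Fri 05:00? ✓ → yes.
handoff: start Wed 00:00 <= Sat 00:00? ✓; start Wed 00:00 < Fri 05:00? ✓ → yes.
onboarding: start Tue 12:00 <= Sat 00:00? ✓; start Tue 12:00 < Fri 05:00? ✓ → yes.
planning: start Mon 20:00 <= Sat 00:00? ✓; start Mon 20:00 < Fri 05:00? ✓ → yes.
soundcheck: start Mon 16:00 <= Sat 00:00? ✓; start Mon 16:00 < Fri 05:00? ✓ → yes.
Result: backup, demo, handoff, onboarding, planning, soundcheck.

backup, demo, handoff, onboarding, planning, soundcheck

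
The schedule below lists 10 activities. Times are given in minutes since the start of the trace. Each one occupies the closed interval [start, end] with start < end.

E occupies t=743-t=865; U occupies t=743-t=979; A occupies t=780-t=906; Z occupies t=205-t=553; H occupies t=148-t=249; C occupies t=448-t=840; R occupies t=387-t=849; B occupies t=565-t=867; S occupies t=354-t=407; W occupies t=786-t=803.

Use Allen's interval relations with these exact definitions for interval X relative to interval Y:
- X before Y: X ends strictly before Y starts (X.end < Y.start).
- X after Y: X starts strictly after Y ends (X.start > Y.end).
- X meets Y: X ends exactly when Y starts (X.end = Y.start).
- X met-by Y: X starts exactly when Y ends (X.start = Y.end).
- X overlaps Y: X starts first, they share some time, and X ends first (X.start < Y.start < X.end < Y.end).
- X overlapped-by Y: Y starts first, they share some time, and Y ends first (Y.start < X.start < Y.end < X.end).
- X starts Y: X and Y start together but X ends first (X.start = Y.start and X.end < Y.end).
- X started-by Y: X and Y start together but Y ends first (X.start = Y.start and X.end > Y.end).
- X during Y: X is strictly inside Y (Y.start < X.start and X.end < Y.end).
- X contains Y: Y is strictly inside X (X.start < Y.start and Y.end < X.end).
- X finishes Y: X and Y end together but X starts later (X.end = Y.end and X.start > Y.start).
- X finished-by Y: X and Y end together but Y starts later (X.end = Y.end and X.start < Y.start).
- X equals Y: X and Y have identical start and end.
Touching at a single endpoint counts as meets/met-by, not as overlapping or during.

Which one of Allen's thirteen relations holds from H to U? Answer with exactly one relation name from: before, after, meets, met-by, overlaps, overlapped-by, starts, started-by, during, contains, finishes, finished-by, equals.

H = [t=148, t=249]; U = [t=743, t=979].
Compare endpoints: H.start < U.start, H.start < U.end, H.end < U.start, H.end < U.end.
That pattern is 'before'.

before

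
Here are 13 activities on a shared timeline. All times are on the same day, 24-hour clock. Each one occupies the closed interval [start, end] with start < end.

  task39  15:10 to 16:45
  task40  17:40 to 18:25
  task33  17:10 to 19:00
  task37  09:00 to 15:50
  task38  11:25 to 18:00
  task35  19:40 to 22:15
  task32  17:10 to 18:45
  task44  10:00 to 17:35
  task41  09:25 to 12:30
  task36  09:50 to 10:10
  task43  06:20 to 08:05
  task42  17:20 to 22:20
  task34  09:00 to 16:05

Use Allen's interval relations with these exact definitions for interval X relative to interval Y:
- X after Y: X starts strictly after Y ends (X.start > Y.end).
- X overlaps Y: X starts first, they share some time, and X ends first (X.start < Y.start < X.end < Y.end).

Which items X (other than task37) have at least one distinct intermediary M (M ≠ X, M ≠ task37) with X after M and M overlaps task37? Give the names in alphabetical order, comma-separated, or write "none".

none

Target task37 = [09:00, 15:50].
Intermediaries M with M overlaps task37: none.
Union: none.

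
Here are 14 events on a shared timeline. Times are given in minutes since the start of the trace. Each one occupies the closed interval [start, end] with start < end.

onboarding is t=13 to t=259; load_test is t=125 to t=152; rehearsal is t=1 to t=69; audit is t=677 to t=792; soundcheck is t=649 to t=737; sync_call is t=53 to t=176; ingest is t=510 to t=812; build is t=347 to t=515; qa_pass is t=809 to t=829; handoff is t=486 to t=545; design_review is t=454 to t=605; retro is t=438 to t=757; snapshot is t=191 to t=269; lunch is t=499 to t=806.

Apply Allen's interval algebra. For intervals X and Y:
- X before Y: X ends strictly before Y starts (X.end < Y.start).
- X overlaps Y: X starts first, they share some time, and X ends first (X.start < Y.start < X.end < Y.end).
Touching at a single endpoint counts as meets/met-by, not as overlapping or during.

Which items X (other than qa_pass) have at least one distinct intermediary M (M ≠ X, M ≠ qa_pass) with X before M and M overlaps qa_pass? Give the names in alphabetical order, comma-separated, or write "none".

Target qa_pass = [t=809, t=829].
Intermediaries M with M overlaps qa_pass: ingest.
Via ingest — items with X before ingest: load_test, onboarding, rehearsal, snapshot, sync_call.
Union: load_test, onboarding, rehearsal, snapshot, sync_call.

load_test, onboarding, rehearsal, snapshot, sync_call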